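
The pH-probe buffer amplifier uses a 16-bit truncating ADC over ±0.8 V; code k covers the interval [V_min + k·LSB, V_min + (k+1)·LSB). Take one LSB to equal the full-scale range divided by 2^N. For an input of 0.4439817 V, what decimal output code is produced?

The full-scale span is 0.8 − (-0.8) = 1.6 V. LSB = 1.6 V / 2^16 ≈ 24.41 µV.
code = ⌊(V_in − V_min)/LSB⌋ = ⌊(V_in − V_min) × 2^16 / range⌋
     = ⌊(0.4439817 − (-0.8)) × 65536 / 1.6⌋ = ⌊1.2439817 × 65536/1.6⌋
     = ⌊50953.490⌋ = 50953.

50953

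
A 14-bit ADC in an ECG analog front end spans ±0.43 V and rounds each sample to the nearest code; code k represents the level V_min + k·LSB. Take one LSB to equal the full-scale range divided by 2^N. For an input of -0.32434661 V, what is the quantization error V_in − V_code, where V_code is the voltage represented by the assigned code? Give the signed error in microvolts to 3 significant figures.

The full-scale span is 0.43 − (-0.43) = 0.86 V. LSB = 0.86 V / 2^14 ≈ 52.49 µV.
(V_in − V_min)/LSB = (-0.32434661 − (-0.43)) × 16384/0.86 = 2012.8199 → nearest code k = 2013.
Reconstructed level: -0.43 + 2013 × 0.86/16384 V = -0.32433715820 V.
e = -0.32434661 − (-0.32433715820) = −9.45 µV.

−9.45 µV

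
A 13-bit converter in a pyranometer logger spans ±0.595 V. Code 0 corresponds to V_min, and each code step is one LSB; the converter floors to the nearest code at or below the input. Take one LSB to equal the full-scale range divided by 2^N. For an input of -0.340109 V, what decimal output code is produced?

1754

Range = 0.595 − (-0.595) = 1.19 V. LSB = 1.19 V / 2^13 ≈ 145.3 µV.
V_in − V_min = -0.340109 − (-0.595) = 0.254891 V.
Divide by LSB: 0.254891 × 8192/1.19 = 1754.6782.
Truncating gives code 1754.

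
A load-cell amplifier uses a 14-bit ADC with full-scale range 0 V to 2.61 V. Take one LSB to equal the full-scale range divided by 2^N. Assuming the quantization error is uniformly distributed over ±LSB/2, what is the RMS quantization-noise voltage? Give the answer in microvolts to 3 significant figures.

46.0 µV

Span = 2.61 V.
LSB = 2.61 V ÷ 2^14 = 2.61/16384 V = 159.30 µV.
For a uniform distribution on [−LSB/2, +LSB/2], V_rms = LSB/√12 = 159.30 µV/3.4641 = 46.0 µV.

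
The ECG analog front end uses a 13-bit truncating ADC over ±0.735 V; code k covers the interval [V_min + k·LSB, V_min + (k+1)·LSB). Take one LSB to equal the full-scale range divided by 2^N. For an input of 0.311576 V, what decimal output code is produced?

5832

The full-scale span is 0.735 − (-0.735) = 1.47 V. LSB = 1.47 V / 2^13 ≈ 179.4 µV.
V_in − V_min = 0.311576 − (-0.735) = 1.046576 V.
Divide by LSB: 1.046576 × 8192/1.47 = 5832.3473.
Truncating gives code 5832.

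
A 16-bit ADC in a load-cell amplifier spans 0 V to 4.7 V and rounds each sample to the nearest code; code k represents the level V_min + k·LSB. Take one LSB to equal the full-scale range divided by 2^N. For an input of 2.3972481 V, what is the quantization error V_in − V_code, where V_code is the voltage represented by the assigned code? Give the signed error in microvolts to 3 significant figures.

−12.9 µV

V_FS = 4.7 V. LSB = 4.7 V / 2^16 ≈ 71.72 µV.
(2.3972481 − (0)) / LSB = 2.3972481 × 65536/4.7 = 33426.8195. Nearest integer: k = 33427.
V_code = V_min + k × range/2^16 = 0 + 33427 × 4.7/65536 = 2.3972610474 V.
Error = V_in − V_code = 2.3972481 − (2.3972610474) = −12.9 µV.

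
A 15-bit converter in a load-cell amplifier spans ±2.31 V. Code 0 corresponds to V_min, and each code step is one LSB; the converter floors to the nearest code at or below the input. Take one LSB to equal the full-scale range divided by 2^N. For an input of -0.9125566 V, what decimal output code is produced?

Range = 2.31 − (-2.31) = 4.62 V. LSB = 4.62 V / 2^15 ≈ 141.0 µV.
V_in − V_min = -0.9125566 − (-2.31) = 1.3974434 V.
Divide by LSB: 1.3974434 × 32768/4.62 = 9911.5639.
Truncating gives code 9911.

9911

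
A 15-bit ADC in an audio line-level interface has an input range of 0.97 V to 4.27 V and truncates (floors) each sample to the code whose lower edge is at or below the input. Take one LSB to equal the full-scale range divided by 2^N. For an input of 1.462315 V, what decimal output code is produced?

4888

Span: 4.27 V − (0.97 V) = 3.3 V. LSB = 3.3 V / 2^15 ≈ 100.7 µV.
code = ⌊(V_in − V_min)/LSB⌋ = ⌊(V_in − V_min) × 2^15 / range⌋
     = ⌊(1.462315 − (0.97)) × 32768 / 3.3⌋ = ⌊0.492315 × 32768/3.3⌋
     = ⌊4888.539⌋ = 4888.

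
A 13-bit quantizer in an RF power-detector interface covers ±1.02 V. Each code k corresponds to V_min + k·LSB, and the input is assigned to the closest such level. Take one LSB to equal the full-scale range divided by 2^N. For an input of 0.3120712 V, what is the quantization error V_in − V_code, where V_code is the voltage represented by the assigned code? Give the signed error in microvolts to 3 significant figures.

+44.8 µV

Range = 1.02 − (-1.02) = 2.04 V. LSB = 2.04 V / 2^13 ≈ 249.0 µV.
(V_in − V_min)/LSB = (0.3120712 − (-1.02)) × 8192/2.04 = 5349.1800 → nearest code k = 5349.
V_code = -1.02 + (5349/8192) × 2.04 = 0.3120263672 V.
V_in − V_code = 0.3120712 − (0.3120263672) = +44.8 µV.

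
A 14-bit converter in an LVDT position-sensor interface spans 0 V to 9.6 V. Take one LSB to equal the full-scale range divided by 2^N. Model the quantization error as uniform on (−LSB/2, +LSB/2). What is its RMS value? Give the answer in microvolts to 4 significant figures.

Full-scale range = 9.6 V.
One LSB is 9.6 V / 16384 = 0.585938 mV.
V_rms = LSB/√12 = 0.585938 mV / √12 = 169.1 µV.

169.1 µV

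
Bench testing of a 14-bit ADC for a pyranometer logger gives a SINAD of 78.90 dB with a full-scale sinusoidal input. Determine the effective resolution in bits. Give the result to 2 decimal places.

Inverting SNR = 6.02 N + 1.76: N_eff = (78.90 − 1.76)/6.02 = 12.8140.

12.81 bits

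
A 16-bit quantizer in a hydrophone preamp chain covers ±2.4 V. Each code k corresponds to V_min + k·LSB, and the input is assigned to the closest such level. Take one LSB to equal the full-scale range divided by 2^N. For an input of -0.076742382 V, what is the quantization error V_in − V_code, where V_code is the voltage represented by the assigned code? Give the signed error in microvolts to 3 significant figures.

Range = 2.4 − (-2.4) = 4.8 V. LSB = 4.8 V / 2^16 ≈ 73.24 µV.
Position in LSBs: (-0.076742382 − (-2.4)) × 65536/4.8 = 31720.2107; rounding gives k = 31720.
V_code = V_min + k × range/2^16 = -2.4 + 31720 × 4.8/65536 = -0.076757812500 V.
e = -0.076742382 − (-0.076757812500) = +15.4 µV.

+15.4 µV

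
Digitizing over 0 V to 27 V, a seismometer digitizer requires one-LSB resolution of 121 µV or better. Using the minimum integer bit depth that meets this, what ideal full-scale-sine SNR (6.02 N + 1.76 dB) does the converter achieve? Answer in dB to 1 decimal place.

110.1 dB

V_FS = 27 V.
Required number of levels: 27/121 µV = 223140; smallest N with 2^N ≥ that is 18.
SNR = 6.02 × 18 + 1.76 = 110.12 dB.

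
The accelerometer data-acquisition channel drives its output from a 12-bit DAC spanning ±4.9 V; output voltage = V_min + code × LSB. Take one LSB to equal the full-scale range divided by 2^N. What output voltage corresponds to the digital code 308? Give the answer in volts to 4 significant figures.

-4.163 V

The full-scale span is 4.9 − (-4.9) = 9.8 V. LSB = 9.8 V / 2^12.
V_out = -4.9 + 308 × (9.8/4096) V
      = -4.9 + 0.736914 = -4.16309 V.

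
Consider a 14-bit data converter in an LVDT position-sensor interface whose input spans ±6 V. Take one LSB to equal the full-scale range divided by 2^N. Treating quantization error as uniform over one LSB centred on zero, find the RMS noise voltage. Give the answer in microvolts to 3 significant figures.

The full-scale span is 6 − (-6) = 12 V.
One LSB is 12 V / 16384 = 0.73242 mV.
σ_q = LSB/√12 = 0.73242 mV/3.4641 = 211 µV.

211 µV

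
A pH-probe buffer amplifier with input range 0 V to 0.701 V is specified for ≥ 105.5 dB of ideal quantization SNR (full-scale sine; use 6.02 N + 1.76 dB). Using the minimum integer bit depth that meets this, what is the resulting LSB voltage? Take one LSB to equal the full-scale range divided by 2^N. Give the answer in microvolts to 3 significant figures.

2.67 µV

V_FS = 0.701 V.
Required N = ⌈(105.5 − 1.76)/6.02⌉ = ⌈17.233⌉ = 18.
Step size = 0.701/262144 V = 2.67 µV.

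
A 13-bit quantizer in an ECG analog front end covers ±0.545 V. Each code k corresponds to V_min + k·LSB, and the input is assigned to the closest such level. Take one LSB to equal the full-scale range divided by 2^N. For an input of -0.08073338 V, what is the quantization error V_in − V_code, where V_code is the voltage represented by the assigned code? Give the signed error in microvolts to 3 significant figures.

+32.0 µV

Span: 0.545 V − (-0.545 V) = 1.09 V. LSB = 1.09 V / 2^13 ≈ 133.1 µV.
(V_in − V_min)/LSB = (-0.08073338 − (-0.545)) × 8192/1.09 = 3489.2405 → nearest code k = 3489.
Reconstructed level: -0.545 + 3489 × 1.09/8192 V = -0.08076538086 V.
Error = V_in − V_code = -0.08073338 − (-0.08076538086) = +32.0 µV.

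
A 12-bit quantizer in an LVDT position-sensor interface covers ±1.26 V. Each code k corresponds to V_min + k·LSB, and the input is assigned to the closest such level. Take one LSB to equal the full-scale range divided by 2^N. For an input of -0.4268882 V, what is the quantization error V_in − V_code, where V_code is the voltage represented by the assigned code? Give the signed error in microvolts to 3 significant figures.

The full-scale span is 1.26 − (-1.26) = 2.52 V. LSB = 2.52 V / 2^12 ≈ 0.6152 mV.
Position in LSBs: (-0.4268882 − (-1.26)) × 4096/2.52 = 1354.1373; rounding gives k = 1354.
V_code = V_min + k × range/2^12 = -1.26 + 1354 × 2.52/4096 = -0.4269726563 V.
V_in − V_code = -0.4268882 − (-0.4269726563) = +84.5 µV.

+84.5 µV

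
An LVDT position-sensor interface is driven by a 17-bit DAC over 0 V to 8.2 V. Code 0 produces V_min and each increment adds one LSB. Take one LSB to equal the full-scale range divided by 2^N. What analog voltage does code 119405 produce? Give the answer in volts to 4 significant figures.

7.470 V

Range is 8.2 V. LSB = 8.2 V / 2^17.
V_out = 0 + 119405 × (8.2/131072) V
      = 0 + 7.47010 = 7.47010 V.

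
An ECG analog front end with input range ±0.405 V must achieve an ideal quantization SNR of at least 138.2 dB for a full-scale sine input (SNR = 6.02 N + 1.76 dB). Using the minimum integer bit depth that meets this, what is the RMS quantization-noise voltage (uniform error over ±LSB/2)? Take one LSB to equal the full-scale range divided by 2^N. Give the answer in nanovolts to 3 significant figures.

27.9 nV

Span: 0.405 V − (-0.405 V) = 0.81 V.
6.02 N + 1.76 ≥ 138.2 gives N ≥ 22.664, so the minimum integer is 23.
LSB = 0.81 V / 2^23 = 96.560 nV.
σ_q = LSB/√12 = 96.560 nV/3.4641 = 27.9 nV.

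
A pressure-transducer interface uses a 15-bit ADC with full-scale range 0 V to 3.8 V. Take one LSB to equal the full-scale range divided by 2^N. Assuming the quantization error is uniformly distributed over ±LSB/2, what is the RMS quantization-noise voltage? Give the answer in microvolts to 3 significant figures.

Span = 3.8 V.
LSB = 3.8 V ÷ 2^15 = 3.8/32768 V = 115.97 µV.
σ_q = LSB/√12 = 115.97 µV/3.4641 = 33.5 µV.

33.5 µV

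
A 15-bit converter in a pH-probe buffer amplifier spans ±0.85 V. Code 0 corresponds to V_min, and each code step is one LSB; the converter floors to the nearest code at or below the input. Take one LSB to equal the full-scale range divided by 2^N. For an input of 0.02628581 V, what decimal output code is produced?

Span: 0.85 V − (-0.85 V) = 1.7 V. LSB = 1.7 V / 2^15 ≈ 51.88 µV.
(V_in − V_min) × 2^15/range = (0.02628581 − (-0.85)) × 32768/1.7 = 16890.667.
Floor → code = 16890.

16890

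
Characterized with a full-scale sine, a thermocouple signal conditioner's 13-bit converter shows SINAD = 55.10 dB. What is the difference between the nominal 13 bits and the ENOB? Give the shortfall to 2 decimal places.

4.14 bits

N_eff = (55.10 − 1.76)/6.02 = 8.8605 bits.
Shortfall = 13 − 8.8605 = 4.1395 bits.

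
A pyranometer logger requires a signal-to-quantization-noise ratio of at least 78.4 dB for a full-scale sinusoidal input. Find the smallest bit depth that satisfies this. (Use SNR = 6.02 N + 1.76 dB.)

N ≥ (78.4 − 1.76)/6.02 = 12.731 → N_min = 13.

13 bits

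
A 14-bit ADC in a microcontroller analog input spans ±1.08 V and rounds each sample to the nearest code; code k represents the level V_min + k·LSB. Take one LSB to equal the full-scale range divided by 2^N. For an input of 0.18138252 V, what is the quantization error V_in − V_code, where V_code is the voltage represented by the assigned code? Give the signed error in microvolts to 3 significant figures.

The full-scale span is 1.08 − (-1.08) = 2.16 V. LSB = 2.16 V / 2^14 ≈ 131.8 µV.
(0.18138252 − (-1.08)) / LSB = 1.26138252 × 16384/2.16 = 9567.8200. Nearest integer: k = 9568.
V_code = V_min + k × range/2^14 = -1.08 + 9568 × 2.16/16384 = 0.18140625000 V.
Error = V_in − V_code = 0.18138252 − (0.18140625000) = −23.7 µV.

−23.7 µV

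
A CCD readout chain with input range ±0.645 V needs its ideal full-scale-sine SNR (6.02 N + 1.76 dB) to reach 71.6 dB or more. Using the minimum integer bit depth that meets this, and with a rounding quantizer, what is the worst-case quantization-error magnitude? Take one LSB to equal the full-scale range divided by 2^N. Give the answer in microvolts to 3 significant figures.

157 µV

Full-scale range = 0.645 V − (-0.645 V) = 1.29 V.
Solving 6.02 N ≥ 71.6 − 1.76: N ≥ 11.601. Round up → N = 12.
LSB = 1.29 V / 2^12 = 314.94 µV.
Half an LSB is 157 µV.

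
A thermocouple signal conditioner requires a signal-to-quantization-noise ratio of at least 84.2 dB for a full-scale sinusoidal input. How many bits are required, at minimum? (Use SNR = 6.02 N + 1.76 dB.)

6.02 N + 1.76 ≥ 84.2 gives N ≥ 13.694, so the minimum integer is 14.

14 bits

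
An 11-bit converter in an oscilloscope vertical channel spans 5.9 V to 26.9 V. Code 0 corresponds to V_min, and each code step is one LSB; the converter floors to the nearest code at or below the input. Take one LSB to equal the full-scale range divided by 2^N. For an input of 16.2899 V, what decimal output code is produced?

Full-scale range = 26.9 V − (5.9 V) = 21 V. LSB = 21 V / 2^11 ≈ 10.25 mV.
code = ⌊(V_in − V_min)/LSB⌋ = ⌊(V_in − V_min) × 2^11 / range⌋
     = ⌊(16.2899 − (5.9)) × 2048 / 21⌋ = ⌊10.3899 × 2048/21⌋
     = ⌊1013.263⌋ = 1013.

1013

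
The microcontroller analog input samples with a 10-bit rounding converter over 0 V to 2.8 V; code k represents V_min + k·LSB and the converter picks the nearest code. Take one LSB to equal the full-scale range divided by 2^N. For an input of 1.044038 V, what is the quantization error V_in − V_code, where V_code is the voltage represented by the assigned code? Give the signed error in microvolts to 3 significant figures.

−493 µV

Range is 2.8 V. LSB = 2.8 V / 2^10 ≈ 2.734 mV.
Position in LSBs: (1.044038 − (0)) × 1024/2.8 = 381.8196; rounding gives k = 382.
Reconstructed level: 0 + 382 × 2.8/1024 V = 1.044531250 V.
e = 1.044038 − (1.044531250) = −493 µV.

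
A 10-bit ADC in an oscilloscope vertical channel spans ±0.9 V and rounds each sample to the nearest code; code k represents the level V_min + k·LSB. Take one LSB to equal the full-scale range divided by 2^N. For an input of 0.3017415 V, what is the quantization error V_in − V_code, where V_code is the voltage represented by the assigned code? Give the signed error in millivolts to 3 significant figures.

−0.602 mV

Span: 0.9 V − (-0.9 V) = 1.8 V. LSB = 1.8 V / 2^10 ≈ 1.758 mV.
Position in LSBs: (0.3017415 − (-0.9)) × 1024/1.8 = 683.6574; rounding gives k = 684.
Reconstructed level: -0.9 + 684 × 1.8/1024 V = 0.3023437500 V.
e = 0.3017415 − (0.3023437500) = −0.602 mV.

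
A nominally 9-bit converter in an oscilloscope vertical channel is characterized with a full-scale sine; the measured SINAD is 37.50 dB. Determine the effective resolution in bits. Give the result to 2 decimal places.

5.94 bits

(37.50 − 1.76) / 6.02 = 35.74/6.02 = 5.9369 effective bits.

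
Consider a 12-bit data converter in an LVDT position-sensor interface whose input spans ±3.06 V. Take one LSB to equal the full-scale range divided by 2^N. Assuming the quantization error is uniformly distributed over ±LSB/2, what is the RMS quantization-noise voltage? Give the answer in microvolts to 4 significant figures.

431.3 µV

Span: 3.06 V − (-3.06 V) = 6.12 V.
LSB = 6.12 V / 2^12 = 1.49414 mV.
σ_q = LSB/√12 = 1.49414 mV/3.4641 = 431.3 µV.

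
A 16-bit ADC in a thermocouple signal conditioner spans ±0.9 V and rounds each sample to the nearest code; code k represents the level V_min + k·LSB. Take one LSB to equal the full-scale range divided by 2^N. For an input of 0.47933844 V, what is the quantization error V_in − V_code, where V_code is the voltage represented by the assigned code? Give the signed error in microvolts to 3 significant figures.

The full-scale span is 0.9 − (-0.9) = 1.8 V. LSB = 1.8 V / 2^16 ≈ 27.47 µV.
(V_in − V_min)/LSB = (0.47933844 − (-0.9)) × 65536/1.8 = 50220.1800 → nearest code k = 50220.
V_code = V_min + k × range/2^16 = -0.9 + 50220 × 1.8/65536 = 0.47933349609 V.
e = 0.47933844 − (0.47933349609) = +4.94 µV.

+4.94 µV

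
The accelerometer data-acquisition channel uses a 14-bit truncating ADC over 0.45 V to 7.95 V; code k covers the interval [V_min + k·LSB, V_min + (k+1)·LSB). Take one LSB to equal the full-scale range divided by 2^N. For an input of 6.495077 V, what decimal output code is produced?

13205

The full-scale span is 7.95 − (0.45) = 7.5 V. LSB = 7.5 V / 2^14 ≈ 457.8 µV.
(V_in − V_min) × 2^14/range = (6.495077 − (0.45)) × 16384/7.5 = 13205.672.
Floor → code = 13205.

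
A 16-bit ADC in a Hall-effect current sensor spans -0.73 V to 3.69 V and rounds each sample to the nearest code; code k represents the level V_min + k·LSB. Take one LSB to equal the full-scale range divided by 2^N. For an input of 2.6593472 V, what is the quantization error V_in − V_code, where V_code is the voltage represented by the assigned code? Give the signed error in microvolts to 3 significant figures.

The full-scale span is 3.69 − (-0.73) = 4.42 V. LSB = 4.42 V / 2^16 ≈ 67.44 µV.
(V_in − V_min)/LSB = (2.6593472 − (-0.73)) × 65536/4.42 = 50254.3570 → nearest code k = 50254.
V_code = -0.73 + (50254/65536) × 4.42 = 2.6593231201 V.
Error = V_in − V_code = 2.6593472 − (2.6593231201) = +24.1 µV.

+24.1 µV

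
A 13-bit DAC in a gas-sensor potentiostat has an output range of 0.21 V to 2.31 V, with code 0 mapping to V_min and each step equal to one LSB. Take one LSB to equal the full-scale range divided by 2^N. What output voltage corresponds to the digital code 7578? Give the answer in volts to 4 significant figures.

2.153 V

Range = 2.31 − (0.21) = 2.1 V. LSB = 2.1 V / 2^13.
V_out = 0.21 + 7578 × (2.1/8192) V
      = 0.21 V + 1.94260 V = 2.15260 V.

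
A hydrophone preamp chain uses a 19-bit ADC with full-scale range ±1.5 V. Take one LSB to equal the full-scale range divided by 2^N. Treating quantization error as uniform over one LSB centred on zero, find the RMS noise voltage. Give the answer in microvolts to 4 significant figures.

The full-scale span is 1.5 − (-1.5) = 3 V.
LSB = 3 V / 2^19 = 5.72205 µV.
RMS of a uniform error over width LSB is LSB/√12 = 1.652 µV.

1.652 µV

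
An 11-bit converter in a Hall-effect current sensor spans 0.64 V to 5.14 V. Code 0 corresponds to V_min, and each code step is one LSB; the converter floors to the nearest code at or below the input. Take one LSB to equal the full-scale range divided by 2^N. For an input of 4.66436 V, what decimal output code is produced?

1831

Range = 5.14 − (0.64) = 4.5 V. LSB = 4.5 V / 2^11 ≈ 2.197 mV.
code = ⌊(V_in − V_min)/LSB⌋ = ⌊(V_in − V_min) × 2^11 / range⌋
     = ⌊(4.66436 − (0.64)) × 2048 / 4.5⌋ = ⌊4.02436 × 2048/4.5⌋
     = ⌊1831.531⌋ = 1831.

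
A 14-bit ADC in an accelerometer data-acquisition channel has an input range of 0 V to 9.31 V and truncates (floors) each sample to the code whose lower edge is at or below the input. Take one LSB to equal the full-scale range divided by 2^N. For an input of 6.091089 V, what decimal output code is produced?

10719

V_FS = 9.31 V. LSB = 9.31 V / 2^14 ≈ 0.5682 mV.
(V_in − V_min) × 2^14/range = (6.091089 − (0)) × 16384/9.31 = 10719.270.
Floor → code = 10719.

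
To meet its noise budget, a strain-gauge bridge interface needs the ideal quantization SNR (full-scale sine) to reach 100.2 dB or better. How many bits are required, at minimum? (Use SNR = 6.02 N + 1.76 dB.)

Solving 6.02 N ≥ 100.2 − 1.76: N ≥ 16.352. Round up → N = 17.

17 bits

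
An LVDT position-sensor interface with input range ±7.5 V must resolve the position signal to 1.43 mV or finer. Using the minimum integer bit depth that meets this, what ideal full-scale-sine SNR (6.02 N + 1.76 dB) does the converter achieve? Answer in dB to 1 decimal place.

Span: 7.5 V − (-7.5 V) = 15 V.
15 V / 1.43 mV = 10490. Since 2^13 = 8192 and 2^14 = 16384, N = 14.
Ideal SNR at N = 14: 6.02·14 + 1.76 = 86.0 dB.

86.0 dB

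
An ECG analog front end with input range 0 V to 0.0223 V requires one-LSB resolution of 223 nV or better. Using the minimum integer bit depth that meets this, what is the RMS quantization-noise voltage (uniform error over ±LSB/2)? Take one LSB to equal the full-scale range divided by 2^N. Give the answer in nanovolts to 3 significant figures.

V_FS = 0.0223 V.
Levels needed ≥ 0.0223/223 nV = 100000. 2^17 = 131072 suffices, so N_min = 17.
LSB = 0.0223 V / 2^17 = 170.14 nV.
V_rms = LSB/√12 = 49.1 nV.

49.1 nV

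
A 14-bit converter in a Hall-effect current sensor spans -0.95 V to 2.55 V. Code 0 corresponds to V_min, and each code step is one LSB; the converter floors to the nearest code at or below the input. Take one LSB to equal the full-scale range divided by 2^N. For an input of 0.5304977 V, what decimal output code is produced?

Span: 2.55 V − (-0.95 V) = 3.5 V. LSB = 3.5 V / 2^14 ≈ 213.6 µV.
V_in − V_min = 0.5304977 − (-0.95) = 1.4804977 V.
Divide by LSB: 1.4804977 × 16384/3.5 = 6930.4212.
Truncating gives code 6930.

6930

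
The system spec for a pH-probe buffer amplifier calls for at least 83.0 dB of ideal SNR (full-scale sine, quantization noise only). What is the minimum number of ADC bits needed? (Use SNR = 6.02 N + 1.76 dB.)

6.02 N + 1.76 ≥ 83.0 gives N ≥ 13.495, so the minimum integer is 14.

14 bits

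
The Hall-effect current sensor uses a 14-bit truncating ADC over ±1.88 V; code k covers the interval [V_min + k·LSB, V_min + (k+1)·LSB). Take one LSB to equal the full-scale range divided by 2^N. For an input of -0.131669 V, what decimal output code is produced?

Full-scale range = 1.88 V − (-1.88 V) = 3.76 V. LSB = 3.76 V / 2^14 ≈ 229.5 µV.
(V_in − V_min) × 2^14/range = (-0.131669 − (-1.88)) × 16384/3.76 = 7618.259.
Floor → code = 7618.

7618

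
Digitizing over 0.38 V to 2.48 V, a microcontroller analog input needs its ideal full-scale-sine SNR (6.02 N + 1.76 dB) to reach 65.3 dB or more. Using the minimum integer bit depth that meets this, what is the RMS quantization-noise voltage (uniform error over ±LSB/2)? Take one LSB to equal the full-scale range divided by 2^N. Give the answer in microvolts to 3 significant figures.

296 µV

Span: 2.48 V − (0.38 V) = 2.1 V.
Solving 6.02 N ≥ 65.3 − 1.76: N ≥ 10.555. Round up → N = 11.
LSB = 2.1 V ÷ 2^11 = 2.1/2048 V = 1.0254 mV.
σ_q = LSB/√12 = 1.0254 mV/3.4641 = 296 µV.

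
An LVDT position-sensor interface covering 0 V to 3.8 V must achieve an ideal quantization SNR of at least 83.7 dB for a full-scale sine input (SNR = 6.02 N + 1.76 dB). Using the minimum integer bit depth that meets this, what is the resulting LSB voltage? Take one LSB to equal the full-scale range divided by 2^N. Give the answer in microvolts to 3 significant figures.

Full-scale range = 3.8 V.
Solving 6.02 N ≥ 83.7 − 1.76: N ≥ 13.611. Round up → N = 14.
LSB = 3.8 V ÷ 2^14 = 3.8/16384 V = 232 µV.

232 µV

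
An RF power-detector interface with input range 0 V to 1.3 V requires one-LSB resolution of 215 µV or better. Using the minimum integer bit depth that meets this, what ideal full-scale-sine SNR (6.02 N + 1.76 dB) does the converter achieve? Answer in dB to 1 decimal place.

80.0 dB

Span = 1.3 V.
Need 2^N ≥ 1.3 V / 215 µV = 6047 → N_min = 13.
6.02(13) + 1.76 = 80.02 dB.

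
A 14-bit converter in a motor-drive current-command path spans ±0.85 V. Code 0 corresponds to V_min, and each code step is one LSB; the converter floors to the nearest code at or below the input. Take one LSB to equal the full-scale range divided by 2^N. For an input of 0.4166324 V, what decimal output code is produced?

12207

Range = 0.85 − (-0.85) = 1.7 V. LSB = 1.7 V / 2^14 ≈ 103.8 µV.
V_in − V_min = 0.4166324 − (-0.85) = 1.2666324 V.
Divide by LSB: 1.2666324 × 16384/1.7 = 12207.3560.
Truncating gives code 12207.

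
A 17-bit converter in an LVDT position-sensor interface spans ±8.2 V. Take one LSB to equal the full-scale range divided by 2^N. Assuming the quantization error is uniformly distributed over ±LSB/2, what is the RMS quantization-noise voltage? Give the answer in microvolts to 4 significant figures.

Full-scale range = 8.2 V − (-8.2 V) = 16.4 V.
Step size = 16.4/131072 V = 125.122 µV.
σ_q = LSB/√12 = 125.122 µV/3.4641 = 36.12 µV.

36.12 µV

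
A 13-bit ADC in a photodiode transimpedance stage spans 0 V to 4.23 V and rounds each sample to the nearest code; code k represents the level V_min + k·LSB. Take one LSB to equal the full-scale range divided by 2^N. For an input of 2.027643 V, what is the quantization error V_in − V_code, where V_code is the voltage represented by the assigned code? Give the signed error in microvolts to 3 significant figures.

V_FS = 4.23 V. LSB = 4.23 V / 2^13 ≈ 0.5164 mV.
Position in LSBs: (2.027643 − (0)) × 8192/4.23 = 3926.8207; rounding gives k = 3927.
V_code = 0 + (3927/8192) × 4.23 = 2.027735596 V.
Error = V_in − V_code = 2.027643 − (2.027735596) = −92.6 µV.

−92.6 µV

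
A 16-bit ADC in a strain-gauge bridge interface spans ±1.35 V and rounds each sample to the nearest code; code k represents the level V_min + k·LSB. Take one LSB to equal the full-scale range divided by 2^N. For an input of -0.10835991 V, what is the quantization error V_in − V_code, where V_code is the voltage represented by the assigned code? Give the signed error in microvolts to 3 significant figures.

The full-scale span is 1.35 − (-1.35) = 2.7 V. LSB = 2.7 V / 2^16 ≈ 41.20 µV.
(-0.10835991 − (-1.35)) / LSB = 1.24164009 × 65536/2.7 = 30137.8241. Nearest integer: k = 30138.
V_code = -1.35 + (30138/65536) × 2.7 = -0.10835266113 V.
e = -0.10835991 − (-0.10835266113) = −7.25 µV.

−7.25 µV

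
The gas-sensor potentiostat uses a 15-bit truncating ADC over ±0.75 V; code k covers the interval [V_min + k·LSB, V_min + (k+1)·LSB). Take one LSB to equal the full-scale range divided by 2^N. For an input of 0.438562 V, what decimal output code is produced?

Full-scale range = 0.75 V − (-0.75 V) = 1.5 V. LSB = 1.5 V / 2^15 ≈ 45.78 µV.
code = ⌊(V_in − V_min)/LSB⌋ = ⌊(V_in − V_min) × 2^15 / range⌋
     = ⌊(0.438562 − (-0.75)) × 32768 / 1.5⌋ = ⌊1.188562 × 32768/1.5⌋
     = ⌊25964.533⌋ = 25964.

25964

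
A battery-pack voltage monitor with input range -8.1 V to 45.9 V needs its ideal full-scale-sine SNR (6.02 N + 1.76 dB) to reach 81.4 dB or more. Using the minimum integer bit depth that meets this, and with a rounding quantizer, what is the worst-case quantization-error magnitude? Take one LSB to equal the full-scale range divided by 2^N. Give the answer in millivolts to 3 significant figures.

The full-scale span is 45.9 − (-8.1) = 54 V.
N ≥ (81.4 − 1.76)/6.02 = 13.229 → N_min = 14.
Step size = 54/16384 V = 3.2959 mV.
Half an LSB is 1.65 mV.

1.65 mV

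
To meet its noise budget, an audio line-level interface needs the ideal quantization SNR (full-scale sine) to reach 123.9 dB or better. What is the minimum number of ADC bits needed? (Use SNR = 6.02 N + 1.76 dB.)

21 bits

Solving 6.02 N ≥ 123.9 − 1.76: N ≥ 20.289. Round up → N = 21.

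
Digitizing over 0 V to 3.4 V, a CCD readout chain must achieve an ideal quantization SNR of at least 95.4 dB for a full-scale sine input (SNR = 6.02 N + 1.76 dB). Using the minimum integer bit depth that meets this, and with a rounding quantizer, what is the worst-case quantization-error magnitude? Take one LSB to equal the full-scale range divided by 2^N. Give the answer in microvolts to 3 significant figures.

25.9 µV

Span = 3.4 V.
6.02 N + 1.76 ≥ 95.4 gives N ≥ 15.555, so the minimum integer is 16.
One LSB is 3.4 V / 65536 = 51.880 µV.
Max error for round-to-nearest is LSB/2 = 25.9 µV.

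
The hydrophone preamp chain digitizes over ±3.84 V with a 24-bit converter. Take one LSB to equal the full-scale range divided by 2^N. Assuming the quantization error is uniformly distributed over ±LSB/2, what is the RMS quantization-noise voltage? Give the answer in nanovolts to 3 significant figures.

132 nV

Full-scale range = 3.84 V − (-3.84 V) = 7.68 V.
Step size = 7.68/16777216 V = 457.76 nV.
σ_q = LSB/√12 = 457.76 nV/3.4641 = 132 nV.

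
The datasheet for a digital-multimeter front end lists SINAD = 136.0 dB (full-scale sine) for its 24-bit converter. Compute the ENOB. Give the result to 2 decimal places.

22.30 bits

ENOB = (136.0 − 1.76)/6.02 = 22.2990 bits.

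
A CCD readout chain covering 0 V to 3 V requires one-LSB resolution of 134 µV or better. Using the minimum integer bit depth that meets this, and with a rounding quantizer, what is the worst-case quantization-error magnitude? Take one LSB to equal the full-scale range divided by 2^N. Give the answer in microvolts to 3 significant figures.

45.8 µV

Full-scale range = 3 V.
Required number of levels: 3/134 µV = 22388; smallest N with 2^N ≥ that is 15.
LSB = 3 V / 2^15 = 91.553 µV.
|e|_max = LSB/2 = 45.8 µV.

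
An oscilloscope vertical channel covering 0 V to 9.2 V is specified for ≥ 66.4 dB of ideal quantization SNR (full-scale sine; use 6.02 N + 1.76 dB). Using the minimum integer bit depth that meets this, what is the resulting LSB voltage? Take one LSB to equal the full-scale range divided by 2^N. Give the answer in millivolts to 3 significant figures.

4.49 mV

V_FS = 9.2 V.
Solving 6.02 N ≥ 66.4 − 1.76: N ≥ 10.738. Round up → N = 11.
LSB = 9.2 V ÷ 2^11 = 9.2/2048 V = 4.49 mV.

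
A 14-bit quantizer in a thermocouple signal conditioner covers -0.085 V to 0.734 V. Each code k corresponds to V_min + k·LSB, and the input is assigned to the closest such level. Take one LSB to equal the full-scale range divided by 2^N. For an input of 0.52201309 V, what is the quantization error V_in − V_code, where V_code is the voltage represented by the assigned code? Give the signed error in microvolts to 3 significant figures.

+11.3 µV

Range = 0.734 − (-0.085) = 0.819 V. LSB = 0.819 V / 2^14 ≈ 49.99 µV.
(V_in − V_min)/LSB = (0.52201309 − (-0.085)) × 16384/0.819 = 12143.2265 → nearest code k = 12143.
Reconstructed level: -0.085 + 12143 × 0.819/16384 V = 0.52200177002 V.
V_in − V_code = 0.52201309 − (0.52200177002) = +11.3 µV.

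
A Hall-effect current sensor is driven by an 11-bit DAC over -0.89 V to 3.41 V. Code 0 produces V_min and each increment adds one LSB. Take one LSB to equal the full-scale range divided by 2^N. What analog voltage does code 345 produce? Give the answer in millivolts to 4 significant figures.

-165.6 mV

Range = 3.41 − (-0.89) = 4.3 V. LSB = 4.3 V / 2^11.
V_out = V_min + code × LSB = -0.89 V + 345 × 4.3 V / 2048
      = -0.89 V + 0.724365 V = -0.165635 V.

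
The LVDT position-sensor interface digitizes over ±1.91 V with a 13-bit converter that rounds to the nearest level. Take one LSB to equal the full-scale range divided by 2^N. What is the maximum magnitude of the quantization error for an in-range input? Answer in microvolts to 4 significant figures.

233.2 µV

Range = 1.91 − (-1.91) = 3.82 V.
LSB = 3.82 V ÷ 2^13 = 3.82/8192 V = 466.309 µV.
Worst-case error for round-to-nearest is half an LSB: 233.2 µV.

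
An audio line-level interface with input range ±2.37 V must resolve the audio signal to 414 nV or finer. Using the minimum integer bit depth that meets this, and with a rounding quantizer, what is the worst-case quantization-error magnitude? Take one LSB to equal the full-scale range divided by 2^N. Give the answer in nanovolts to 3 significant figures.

141 nV

Range = 2.37 − (-2.37) = 4.74 V.
Required number of levels: 4.74/414 nV = 1.1449e7; smallest N with 2^N ≥ that is 24.
LSB = 4.74 V ÷ 2^24 = 4.74/16777216 V = 282.53 nV.
Half an LSB is 141 nV.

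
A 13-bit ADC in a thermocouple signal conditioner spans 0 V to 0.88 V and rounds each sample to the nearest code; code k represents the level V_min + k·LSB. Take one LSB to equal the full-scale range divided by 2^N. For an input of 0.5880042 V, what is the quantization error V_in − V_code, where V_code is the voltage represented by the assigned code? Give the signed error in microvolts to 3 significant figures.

V_FS = 0.88 V. LSB = 0.88 V / 2^13 ≈ 107.4 µV.
(0.5880042 − (0)) / LSB = 0.5880042 × 8192/0.88 = 5473.7846. Nearest integer: k = 5474.
V_code = V_min + k × range/2^13 = 0 + 5474 × 0.88/8192 = 0.5880273438 V.
V_in − V_code = 0.5880042 − (0.5880273438) = −23.1 µV.

−23.1 µV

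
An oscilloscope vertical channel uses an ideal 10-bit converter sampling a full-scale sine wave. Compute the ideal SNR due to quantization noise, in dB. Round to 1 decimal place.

62.0 dB

For an ideal N-bit converter with full-scale sine input, SNR = 6.02 N + 1.76 dB. SNR = 6.02 × 10 + 1.76 = 60.20 + 1.76 = 61.96 dB.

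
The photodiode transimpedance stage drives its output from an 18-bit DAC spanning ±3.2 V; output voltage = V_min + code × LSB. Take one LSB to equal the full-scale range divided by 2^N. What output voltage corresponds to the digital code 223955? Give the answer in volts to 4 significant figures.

The full-scale span is 3.2 − (-3.2) = 6.4 V. LSB = 6.4 V / 2^18.
Output = V_min + (223955/262144) × range = -3.2 + 0.854321 × 6.4 V
      = -3.2 V + 5.46765 V = 2.26765 V.

2.268 V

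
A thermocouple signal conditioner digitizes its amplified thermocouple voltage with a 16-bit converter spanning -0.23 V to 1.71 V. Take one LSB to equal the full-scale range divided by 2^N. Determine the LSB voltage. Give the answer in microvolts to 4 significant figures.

29.60 µV

Full-scale range = 1.71 V − (-0.23 V) = 1.94 V.
2^16 = 65536 levels.
LSB = 1.94 V / 2^16 = 29.60 µV.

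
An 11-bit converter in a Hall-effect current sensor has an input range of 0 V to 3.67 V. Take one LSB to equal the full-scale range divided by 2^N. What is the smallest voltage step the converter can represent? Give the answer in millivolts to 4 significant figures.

Range is 3.67 V.
Number of codes = 2^11 = 2048.
Step size = 3.67/2048 V = 1.792 mV.

1.792 mV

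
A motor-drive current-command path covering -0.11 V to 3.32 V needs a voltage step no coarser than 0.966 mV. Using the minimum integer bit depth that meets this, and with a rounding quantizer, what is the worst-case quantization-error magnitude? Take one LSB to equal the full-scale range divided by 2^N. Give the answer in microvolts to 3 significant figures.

Range = 3.32 − (-0.11) = 3.43 V.
Required number of levels: 3.43/0.966 mV = 3550.7; smallest N with 2^N ≥ that is 12.
Step size = 3.43/4096 V = 0.83740 mV.
|e|_max = LSB/2 = 419 µV.

419 µV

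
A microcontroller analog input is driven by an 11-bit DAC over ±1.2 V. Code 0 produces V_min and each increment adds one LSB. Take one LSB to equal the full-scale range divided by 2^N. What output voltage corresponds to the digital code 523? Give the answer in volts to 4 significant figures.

Full-scale range = 1.2 V − (-1.2 V) = 2.4 V. LSB = 2.4 V / 2^11.
V_out = -1.2 + 523 × (2.4/2048) V
      = -1.2 V + 0.612891 V = -0.587109 V.

-0.5871 V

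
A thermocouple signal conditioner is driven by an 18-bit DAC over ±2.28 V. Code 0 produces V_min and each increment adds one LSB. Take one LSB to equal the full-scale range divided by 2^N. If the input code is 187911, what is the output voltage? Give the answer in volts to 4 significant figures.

0.9887 V

The full-scale span is 2.28 − (-2.28) = 4.56 V. LSB = 4.56 V / 2^18.
V_out = V_min + code × LSB = -2.28 V + 187911 × 4.56 V / 262144
      = -2.28 + 3.26872 = 0.988716 V.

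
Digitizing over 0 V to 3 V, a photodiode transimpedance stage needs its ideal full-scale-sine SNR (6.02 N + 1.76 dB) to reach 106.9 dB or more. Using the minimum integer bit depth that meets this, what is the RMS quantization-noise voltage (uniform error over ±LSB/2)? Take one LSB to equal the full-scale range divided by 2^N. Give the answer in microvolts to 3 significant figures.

3.30 µV

Span = 3 V.
Solving 6.02 N ≥ 106.9 − 1.76: N ≥ 17.465. Round up → N = 18.
LSB = 3 V ÷ 2^18 = 3/262144 V = 11.444 µV.
RMS noise = LSB/√12 = 3.30 µV.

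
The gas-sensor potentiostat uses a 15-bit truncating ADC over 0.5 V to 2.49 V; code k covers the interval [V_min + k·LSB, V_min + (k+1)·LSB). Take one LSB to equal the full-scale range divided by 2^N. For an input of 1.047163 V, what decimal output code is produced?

The full-scale span is 2.49 − (0.5) = 1.99 V. LSB = 1.99 V / 2^15 ≈ 60.73 µV.
code = ⌊(V_in − V_min)/LSB⌋ = ⌊(V_in − V_min) × 2^15 / range⌋
     = ⌊(1.047163 − (0.5)) × 32768 / 1.99⌋ = ⌊0.547163 × 32768/1.99⌋
     = ⌊9009.767⌋ = 9009.

9009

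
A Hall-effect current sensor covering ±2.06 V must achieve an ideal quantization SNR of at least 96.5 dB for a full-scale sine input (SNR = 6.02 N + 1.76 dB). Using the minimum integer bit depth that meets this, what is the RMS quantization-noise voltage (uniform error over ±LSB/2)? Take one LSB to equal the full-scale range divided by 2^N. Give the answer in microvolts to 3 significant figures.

Span: 2.06 V − (-2.06 V) = 4.12 V.
Solving 6.02 N ≥ 96.5 − 1.76: N ≥ 15.738. Round up → N = 16.
LSB = 4.12 V / 2^16 = 62.866 µV.
RMS noise = LSB/√12 = 18.1 µV.

18.1 µV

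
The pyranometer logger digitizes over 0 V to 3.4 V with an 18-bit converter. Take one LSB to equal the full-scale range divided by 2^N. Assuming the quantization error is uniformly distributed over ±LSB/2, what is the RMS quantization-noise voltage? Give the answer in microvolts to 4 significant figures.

3.744 µV

V_FS = 3.4 V.
Step size = 3.4/262144 V = 12.9700 µV.
σ_q = LSB/√12 = 12.9700 µV/3.4641 = 3.744 µV.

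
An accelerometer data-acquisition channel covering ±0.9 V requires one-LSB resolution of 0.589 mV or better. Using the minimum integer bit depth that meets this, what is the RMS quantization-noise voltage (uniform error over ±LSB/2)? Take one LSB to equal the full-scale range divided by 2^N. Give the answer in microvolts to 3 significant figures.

The full-scale span is 0.9 − (-0.9) = 1.8 V.
Need 2^N ≥ 1.8 V / 0.589 mV = 3056 → N_min = 12.
LSB = 1.8 V ÷ 2^12 = 1.8/4096 V = 439.45 µV.
RMS noise = LSB/√12 = 127 µV.

127 µV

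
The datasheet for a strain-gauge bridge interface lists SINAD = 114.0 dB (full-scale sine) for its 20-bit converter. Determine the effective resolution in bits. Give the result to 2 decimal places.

18.64 bits

Inverting SNR = 6.02 N + 1.76: N_eff = (114.0 − 1.76)/6.02 = 18.6445.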